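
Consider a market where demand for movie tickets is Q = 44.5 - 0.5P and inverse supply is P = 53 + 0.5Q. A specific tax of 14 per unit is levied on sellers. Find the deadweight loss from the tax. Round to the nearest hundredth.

Rewriting demand in inverse form: P = 89 - 2Q.
Without the tax, 89 - 2Q = 53 + 0.5Q so Q* = 14.4 and P* = 60.2.
With the tax, sellers need 14 more per unit: 89 - 2Q = 53 + 0.5Q + 14, so Q_t = 8.8. Buyers pay P_b = 71.4; sellers receive P_s = P_b - 14 = 57.4.
Deadweight loss is the triangle between the curves from Q_t to Q*: (1/2)(14.4 - 8.8)(14) = 39.2.

39.20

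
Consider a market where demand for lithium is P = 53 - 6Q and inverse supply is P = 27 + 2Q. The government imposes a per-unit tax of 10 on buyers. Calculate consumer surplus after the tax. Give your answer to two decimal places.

12.00

Without the tax, 53 - 6Q = 27 + 2Q so Q* = 3.25 and P* = 33.5.
A tax on buyers shifts demand down by 10: (53 - 10) - 6Q = 27 + 2Q, so Q_t = 2. Buyers pay P_b = 41; sellers receive P_s = P_b - 10 = 31.
Consumer surplus is the triangle under demand above P_b: (1/2)(2)(53 - 41) = 12.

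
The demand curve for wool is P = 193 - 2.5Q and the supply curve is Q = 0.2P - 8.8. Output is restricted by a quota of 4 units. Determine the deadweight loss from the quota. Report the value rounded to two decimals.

944.07

Rewriting supply in inverse form: P = 44 + 5Q.
Unrestricted equilibrium: Q* = (193 - 44)/(2.5 + 5) = 19.8667.
At Q = 4 the demand price is 193 - 2.5(4) = 183 and the supply price is 44 + 5(4) = 64.
Deadweight loss is the triangle between the curves from 4 to 19.8667: (1/2)(183 - 64)(19.8667 - 4) = 944.0667.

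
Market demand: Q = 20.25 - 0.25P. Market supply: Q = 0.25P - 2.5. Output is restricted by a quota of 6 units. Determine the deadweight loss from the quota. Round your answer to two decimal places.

Rewriting demand in inverse form: P = 81 - 4Q.
Rewriting supply in inverse form: P = 10 + 4Q.
Unrestricted equilibrium: Q* = (81 - 10)/(4 + 4) = 8.875.
At Q = 6 the demand price is 81 - 4(6) = 57 and the supply price is 10 + 4(6) = 34.
DWL = (1/2)(gap between curves at 6) x (Q* - 6) = (1/2)(23)(2.875) = 33.0625.

33.06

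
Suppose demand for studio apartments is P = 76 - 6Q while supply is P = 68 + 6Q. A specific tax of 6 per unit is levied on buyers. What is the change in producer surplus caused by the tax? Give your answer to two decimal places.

Without the tax, 76 - 6Q = 68 + 6Q so Q* = 0.6667 and P* = 72.
With the tax, buyers' net willingness to pay falls by 6: (76 - 6) - 6Q = 68 + 6Q, so Q_t = 0.1667. Buyers pay P_b = 75; sellers receive P_s = P_b - 6 = 69.
Producers lose the trapezoid between P_s and P* out to Q_t plus the triangle from Q_t to Q*: change in PS = 0.0833 - 1.3333 = -1.25.

-1.25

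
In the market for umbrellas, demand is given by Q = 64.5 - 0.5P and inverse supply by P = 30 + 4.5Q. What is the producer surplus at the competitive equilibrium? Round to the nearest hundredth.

521.95

Rewriting demand in inverse form: P = 129 - 2Q.
Equilibrium: 129 - 2Q = 30 + 4.5Q, so Q* = 15.2308 and P* = 98.5385.
The supply curve's price intercept is 30, so PS = (1/2)(Q*)(P* - 30) = (1/2)(15.2308)(68.5385) = 521.9467.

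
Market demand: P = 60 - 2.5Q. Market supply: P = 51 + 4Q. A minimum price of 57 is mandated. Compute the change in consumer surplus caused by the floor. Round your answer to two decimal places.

-0.60

Without the control, 60 - 2.5Q = 51 + 4Q so Q* = 1.3846 and P* = 56.5385.
At P = 57, buyers demand (60 - 57)/2.5 = 1.2 while sellers would supply more, so the quantity traded is 1.2 at price 57.
CS goes from (1/2)(1.3846)(3.4615) = 2.3964 to 1.8 (computed as (60 - 57)(1.2) - (1/2)(2.5)(1.2)^2), a change of -0.5964.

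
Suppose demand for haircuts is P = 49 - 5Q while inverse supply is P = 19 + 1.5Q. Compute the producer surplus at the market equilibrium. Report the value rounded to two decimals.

15.98

Set 49 - 5Q = 19 + 1.5Q, which gives 30 = 6.5Q, so Q* = 4.6154 and P* = 49 - 5(4.6154) = 25.9231.
PS is the area between P* and the supply curve from 0 to Q*: (1/2)(4.6154)(6.9231) = 15.9763.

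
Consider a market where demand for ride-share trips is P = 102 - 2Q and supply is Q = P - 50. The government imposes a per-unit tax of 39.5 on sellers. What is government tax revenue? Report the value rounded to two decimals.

164.58

Rewriting supply in inverse form: P = 50 + Q.
Pre-tax equilibrium: 102 - 2Q = 50 + Q gives Q* = 17.3333, P* = 67.3333.
With the tax, sellers need 39.5 more per unit: 102 - 2Q = 50 + Q + 39.5, so Q_t = 4.1667. Buyers pay P_b = 93.6667; sellers receive P_s = P_b - 39.5 = 54.1667.
Tax revenue = t x Q_t = 39.5 x 4.1667 = 164.5833.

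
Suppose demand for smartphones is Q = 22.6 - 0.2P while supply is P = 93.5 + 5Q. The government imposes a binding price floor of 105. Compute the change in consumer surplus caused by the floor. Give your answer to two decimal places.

-3.11

Rewriting demand in inverse form: P = 113 - 5Q.
Free-market equilibrium: 113 - 5Q = 93.5 + 5Q gives Q* = 1.95, P* = 103.25.
At the floor price 105, quantity demanded is (113 - 105)/5 = 1.6; demand is the short side, so Q = 1.6 trades at P = 105.
CS goes from (1/2)(1.95)(9.75) = 9.5062 to 6.4 (computed as (113 - 105)(1.6) - (1/2)(5)(1.6)^2), a change of -3.1063.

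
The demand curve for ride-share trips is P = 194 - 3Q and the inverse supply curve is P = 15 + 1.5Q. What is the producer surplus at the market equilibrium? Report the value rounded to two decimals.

Set 194 - 3Q = 15 + 1.5Q, which gives 179 = 4.5Q, so Q* = 39.7778 and P* = 194 - 3(39.7778) = 74.6667.
The supply curve's price intercept is 15, so PS = (1/2)(Q*)(P* - 15) = (1/2)(39.7778)(59.6667) = 1186.7037.

1186.70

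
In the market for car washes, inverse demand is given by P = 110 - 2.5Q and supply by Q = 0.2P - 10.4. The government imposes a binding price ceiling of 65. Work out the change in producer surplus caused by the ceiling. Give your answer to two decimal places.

Rewriting supply in inverse form: P = 52 + 5Q.
Without the control, 110 - 2.5Q = 52 + 5Q so Q* = 7.7333 and P* = 90.6667.
At the ceiling price 65, quantity supplied is (65 - 52)/5 = 2.6; supply is the short side, so Q = 2.6 trades at P = 65.
PS goes from (1/2)(7.7333)(38.6667) = 149.5111 to 16.9 (computed as (65 - 52)(2.6) - (1/2)(5)(2.6)^2), a change of -132.6111.

-132.61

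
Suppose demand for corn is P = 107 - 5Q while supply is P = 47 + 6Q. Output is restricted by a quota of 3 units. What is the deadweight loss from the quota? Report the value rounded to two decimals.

Unrestricted equilibrium: Q* = (107 - 47)/(5 + 6) = 5.4545.
At Q = 3 the demand price is 107 - 5(3) = 92 and the supply price is 47 + 6(3) = 65.
DWL = (1/2)(gap between curves at 3) x (Q* - 3) = (1/2)(27)(2.4545) = 33.1364.

33.14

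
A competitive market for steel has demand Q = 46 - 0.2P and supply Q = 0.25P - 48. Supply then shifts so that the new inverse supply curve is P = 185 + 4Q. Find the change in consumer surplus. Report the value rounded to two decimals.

17.93

Rewriting demand in inverse form: P = 230 - 5Q.
Rewriting supply in inverse form: P = 192 + 4Q.
Initial equilibrium: Q_0 = 4.2222, P_0 = 208.8889; CS_0 = (1/2)(4.2222)(21.1111) = 44.5679, PS_0 = (1/2)(4.2222)(16.8889) = 35.6543.
New equilibrium: 230 - 5Q = 185 + 4Q gives Q_1 = 5, P_1 = 205; CS_1 = 62.5, PS_1 = 50.
Change in consumer surplus = 62.5 - 44.5679 = 17.9321.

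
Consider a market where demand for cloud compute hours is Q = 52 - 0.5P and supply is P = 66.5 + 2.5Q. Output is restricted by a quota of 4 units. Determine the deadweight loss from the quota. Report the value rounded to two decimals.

Rewriting demand in inverse form: P = 104 - 2Q.
Without the quota, 104 - 2Q = 66.5 + 2.5Q gives Q* = 8.3333.
At Q = 4 the demand price is 104 - 2(4) = 96 and the supply price is 66.5 + 2.5(4) = 76.5.
Deadweight loss is the triangle between the curves from 4 to 8.3333: (1/2)(96 - 76.5)(8.3333 - 4) = 42.25.

42.25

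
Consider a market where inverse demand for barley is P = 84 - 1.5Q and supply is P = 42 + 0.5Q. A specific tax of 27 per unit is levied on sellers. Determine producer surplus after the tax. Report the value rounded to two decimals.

Pre-tax equilibrium: 84 - 1.5Q = 42 + 0.5Q gives Q* = 21, P* = 52.5.
With the tax, sellers need 27 more per unit: 84 - 1.5Q = 42 + 0.5Q + 27, so Q_t = 7.5. Buyers pay P_b = 72.75; sellers receive P_s = P_b - 27 = 45.75.
PS = (1/2)(Q_t)(P_s - 42) = (1/2)(7.5)(3.75) = 14.0625.

14.06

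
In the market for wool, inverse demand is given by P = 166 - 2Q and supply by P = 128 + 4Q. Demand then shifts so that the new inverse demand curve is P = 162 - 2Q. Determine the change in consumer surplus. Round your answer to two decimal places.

-8.00

Initial equilibrium: Q_0 = 6.3333, P_0 = 153.3333; CS_0 = (1/2)(6.3333)(12.6667) = 40.1111, PS_0 = (1/2)(6.3333)(25.3333) = 80.2222.
New equilibrium: 162 - 2Q = 128 + 4Q gives Q_1 = 5.6667, P_1 = 150.6667; CS_1 = 32.1111, PS_1 = 64.2222.
Change in consumer surplus = 32.1111 - 40.1111 = -8.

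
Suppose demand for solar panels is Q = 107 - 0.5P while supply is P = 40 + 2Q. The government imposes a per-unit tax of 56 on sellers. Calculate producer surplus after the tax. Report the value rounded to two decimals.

870.25

Rewriting demand in inverse form: P = 214 - 2Q.
Without the tax, 214 - 2Q = 40 + 2Q so Q* = 43.5 and P* = 127.
With the tax, sellers need 56 more per unit: 214 - 2Q = 40 + 2Q + 56, so Q_t = 29.5. Buyers pay P_b = 155; sellers receive P_s = P_b - 56 = 99.
Producer surplus is the triangle above supply below P_s: (1/2)(29.5)(99 - 40) = 870.25.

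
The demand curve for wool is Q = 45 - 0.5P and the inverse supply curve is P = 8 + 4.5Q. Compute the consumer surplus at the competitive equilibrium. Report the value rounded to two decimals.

Rewriting demand in inverse form: P = 90 - 2Q.
Equilibrium: 90 - 2Q = 8 + 4.5Q, so Q* = 12.6154 and P* = 64.7692.
The demand choke price is 90, so CS = (1/2)(Q*)(90 - P*) = (1/2)(12.6154)(25.2308) = 159.1479.

159.15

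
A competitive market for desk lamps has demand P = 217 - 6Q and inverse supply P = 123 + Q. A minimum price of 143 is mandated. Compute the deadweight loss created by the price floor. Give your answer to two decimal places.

4.20

Free-market equilibrium: 217 - 6Q = 123 + Q gives Q* = 13.4286, P* = 136.4286.
At the floor price 143, quantity demanded is (217 - 143)/6 = 12.3333; demand is the short side, so Q = 12.3333 trades at P = 143.
The lost-trades triangle has base Q* - 12.3333 = 1.0952 and height equal to the gap between the curves at Q = 12.3333, which is 143 - 135.3333 = 7.6667. DWL = (1/2)(1.0952)(7.6667) = 4.1984.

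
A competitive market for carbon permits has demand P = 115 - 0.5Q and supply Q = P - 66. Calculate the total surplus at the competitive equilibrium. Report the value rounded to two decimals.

800.33

Rewriting supply in inverse form: P = 66 + Q.
Equilibrium: 115 - 0.5Q = 66 + Q, so Q* = 32.6667 and P* = 98.6667.
CS = (1/2)(32.6667)(16.3333) = 266.7778 and PS = (1/2)(32.6667)(32.6667) = 533.5556, so total surplus = 800.3333.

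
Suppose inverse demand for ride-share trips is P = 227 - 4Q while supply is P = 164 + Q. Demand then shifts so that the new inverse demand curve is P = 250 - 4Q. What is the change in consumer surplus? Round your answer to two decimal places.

Initial equilibrium: Q_0 = 12.6, P_0 = 176.6; CS_0 = (1/2)(12.6)(50.4) = 317.52, PS_0 = (1/2)(12.6)(12.6) = 79.38.
New equilibrium: 250 - 4Q = 164 + Q gives Q_1 = 17.2, P_1 = 181.2; CS_1 = 591.68, PS_1 = 147.92.
Change in consumer surplus = 591.68 - 317.52 = 274.16.

274.16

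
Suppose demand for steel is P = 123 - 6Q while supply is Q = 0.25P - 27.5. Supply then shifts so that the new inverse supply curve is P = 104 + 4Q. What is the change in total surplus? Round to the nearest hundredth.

Rewriting supply in inverse form: P = 110 + 4Q.
Initial equilibrium: Q_0 = 1.3, P_0 = 115.2; CS_0 = (1/2)(1.3)(7.8) = 5.07, PS_0 = (1/2)(1.3)(5.2) = 3.38.
New equilibrium: 123 - 6Q = 104 + 4Q gives Q_1 = 1.9, P_1 = 111.6; CS_1 = 10.83, PS_1 = 7.22.
Change in total surplus = (10.83 + 7.22) - (5.07 + 3.38) = 9.6.

9.60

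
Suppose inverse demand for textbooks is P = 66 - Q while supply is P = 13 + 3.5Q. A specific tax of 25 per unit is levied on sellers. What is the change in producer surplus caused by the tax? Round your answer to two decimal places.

-175.00

Pre-tax equilibrium: 66 - Q = 13 + 3.5Q gives Q* = 11.7778, P* = 54.2222.
A tax on sellers shifts supply up by 25: 66 - Q = 13 + 3.5Q + 25, so Q_t = 6.2222. Buyers pay P_b = 59.7778; sellers receive P_s = P_b - 25 = 34.7778.
PS falls from (1/2)(11.7778)(41.2222) = 242.7531 to (1/2)(6.2222)(21.7778) = 67.7531, a change of -175.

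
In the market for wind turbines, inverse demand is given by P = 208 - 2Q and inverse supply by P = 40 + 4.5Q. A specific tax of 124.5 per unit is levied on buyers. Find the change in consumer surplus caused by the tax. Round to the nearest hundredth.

Without the tax, 208 - 2Q = 40 + 4.5Q so Q* = 25.8462 and P* = 156.3077.
With the tax, buyers' net willingness to pay falls by 124.5: (208 - 124.5) - 2Q = 40 + 4.5Q, so Q_t = 6.6923. Buyers pay P_b = 194.6154; sellers receive P_s = P_b - 124.5 = 70.1154.
Consumers lose the trapezoid between P* and P_b out to Q_t plus the triangle from Q_t to Q*: change in CS = 44.787 - 668.0237 = -623.2367.

-623.24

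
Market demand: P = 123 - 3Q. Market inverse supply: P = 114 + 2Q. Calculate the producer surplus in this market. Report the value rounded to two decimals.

3.24

Setting demand equal to supply, 9 = 5Q, so Q* = 1.8 and P* = 117.6.
Producer surplus is the triangle above supply below P*: (1/2)(1.8)(117.6 - 114) = (1/2)(1.8)(3.6) = 3.24.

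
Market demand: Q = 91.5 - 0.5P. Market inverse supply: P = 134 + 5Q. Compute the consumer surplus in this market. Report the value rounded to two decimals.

49.00

Rewriting demand in inverse form: P = 183 - 2Q.
Setting demand equal to supply, 49 = 7Q, so Q* = 7 and P* = 169.
CS is the area between the demand curve and P* from 0 to Q*: (1/2)(7)(14) = 49.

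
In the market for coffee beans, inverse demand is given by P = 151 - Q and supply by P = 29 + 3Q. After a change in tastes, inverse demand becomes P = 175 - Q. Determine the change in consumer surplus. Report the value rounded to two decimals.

201.00

Initial equilibrium: Q_0 = 30.5, P_0 = 120.5; CS_0 = (1/2)(30.5)(30.5) = 465.125, PS_0 = (1/2)(30.5)(91.5) = 1395.375.
New equilibrium: 175 - Q = 29 + 3Q gives Q_1 = 36.5, P_1 = 138.5; CS_1 = 666.125, PS_1 = 1998.375.
Change in consumer surplus = 666.125 - 465.125 = 201.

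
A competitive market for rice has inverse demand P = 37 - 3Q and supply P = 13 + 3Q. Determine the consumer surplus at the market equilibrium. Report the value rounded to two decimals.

Set 37 - 3Q = 13 + 3Q, which gives 24 = 6Q, so Q* = 4 and P* = 37 - 3(4) = 25.
CS is the area between the demand curve and P* from 0 to Q*: (1/2)(4)(12) = 24.

24.00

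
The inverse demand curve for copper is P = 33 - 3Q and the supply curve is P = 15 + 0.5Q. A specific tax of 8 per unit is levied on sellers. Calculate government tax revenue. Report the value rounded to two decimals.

Pre-tax equilibrium: 33 - 3Q = 15 + 0.5Q gives Q* = 5.1429, P* = 17.5714.
A tax on sellers shifts supply up by 8: 33 - 3Q = 15 + 0.5Q + 8, so Q_t = 2.8571. Buyers pay P_b = 24.4286; sellers receive P_s = P_b - 8 = 16.4286.
Revenue is the tax times quantity traded: 8 x 2.8571 = 22.8571.

22.86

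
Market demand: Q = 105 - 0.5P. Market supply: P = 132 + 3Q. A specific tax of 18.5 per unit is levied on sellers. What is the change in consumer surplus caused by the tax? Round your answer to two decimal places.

Rewriting demand in inverse form: P = 210 - 2Q.
Without the tax, 210 - 2Q = 132 + 3Q so Q* = 15.6 and P* = 178.8.
A tax on sellers shifts supply up by 18.5: 210 - 2Q = 132 + 3Q + 18.5, so Q_t = 11.9. Buyers pay P_b = 186.2; sellers receive P_s = P_b - 18.5 = 167.7.
Consumers lose the trapezoid between P* and P_b out to Q_t plus the triangle from Q_t to Q*: change in CS = 141.61 - 243.36 = -101.75.

-101.75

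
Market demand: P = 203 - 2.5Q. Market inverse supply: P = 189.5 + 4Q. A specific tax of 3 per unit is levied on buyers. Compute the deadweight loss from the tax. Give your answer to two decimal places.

0.69

Without the tax, 203 - 2.5Q = 189.5 + 4Q so Q* = 2.0769 and P* = 197.8077.
With the tax, buyers' net willingness to pay falls by 3: (203 - 3) - 2.5Q = 189.5 + 4Q, so Q_t = 1.6154. Buyers pay P_b = 198.9615; sellers receive P_s = P_b - 3 = 195.9615.
Deadweight loss is the triangle between the curves from Q_t to Q*: (1/2)(2.0769 - 1.6154)(3) = 0.6923.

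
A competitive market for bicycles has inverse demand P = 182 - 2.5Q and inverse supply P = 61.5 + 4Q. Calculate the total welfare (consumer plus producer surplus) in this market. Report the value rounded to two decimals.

1116.94

Equilibrium: 182 - 2.5Q = 61.5 + 4Q, so Q* = 18.5385 and P* = 135.6538.
CS = (1/2)(18.5385)(46.3462) = 429.5932 and PS = (1/2)(18.5385)(74.1538) = 687.3491, so total surplus = 1116.9423.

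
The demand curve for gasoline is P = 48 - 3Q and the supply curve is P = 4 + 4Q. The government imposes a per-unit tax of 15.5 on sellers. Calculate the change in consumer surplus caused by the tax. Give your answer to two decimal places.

-34.40

Without the tax, 48 - 3Q = 4 + 4Q so Q* = 6.2857 and P* = 29.1429.
With the tax, sellers need 15.5 more per unit: 48 - 3Q = 4 + 4Q + 15.5, so Q_t = 4.0714. Buyers pay P_b = 35.7857; sellers receive P_s = P_b - 15.5 = 20.2857.
Consumers lose the trapezoid between P* and P_b out to Q_t plus the triangle from Q_t to Q*: change in CS = 24.8648 - 59.2653 = -34.4005.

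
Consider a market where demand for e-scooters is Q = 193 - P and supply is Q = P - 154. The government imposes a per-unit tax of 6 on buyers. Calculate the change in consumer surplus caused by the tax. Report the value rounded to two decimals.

Rewriting demand in inverse form: P = 193 - Q.
Rewriting supply in inverse form: P = 154 + Q.
Without the tax, 193 - Q = 154 + Q so Q* = 19.5 and P* = 173.5.
With the tax, buyers' net willingness to pay falls by 6: (193 - 6) - Q = 154 + Q, so Q_t = 16.5. Buyers pay P_b = 176.5; sellers receive P_s = P_b - 6 = 170.5.
Consumers lose the trapezoid between P* and P_b out to Q_t plus the triangle from Q_t to Q*: change in CS = 136.125 - 190.125 = -54.

-54.00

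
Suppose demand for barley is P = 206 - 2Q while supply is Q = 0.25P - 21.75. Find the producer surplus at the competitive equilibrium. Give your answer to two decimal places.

786.72

Rewriting supply in inverse form: P = 87 + 4Q.
Equilibrium: 206 - 2Q = 87 + 4Q, so Q* = 19.8333 and P* = 166.3333.
Producer surplus is the triangle above supply below P*: (1/2)(19.8333)(166.3333 - 87) = (1/2)(19.8333)(79.3333) = 786.7222.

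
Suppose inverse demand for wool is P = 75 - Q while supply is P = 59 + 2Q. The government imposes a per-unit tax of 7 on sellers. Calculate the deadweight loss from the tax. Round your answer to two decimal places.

Pre-tax equilibrium: 75 - Q = 59 + 2Q gives Q* = 5.3333, P* = 69.6667.
A tax on sellers shifts supply up by 7: 75 - Q = 59 + 2Q + 7, so Q_t = 3. Buyers pay P_b = 72; sellers receive P_s = P_b - 7 = 65.
The welfare triangle lost has base Q* - Q_t = 2.3333 and height t = 7, so DWL = (1/2)(2.3333)(7) = 8.1667.

8.17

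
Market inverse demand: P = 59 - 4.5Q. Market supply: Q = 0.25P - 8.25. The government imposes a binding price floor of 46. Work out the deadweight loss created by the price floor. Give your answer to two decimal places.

Rewriting supply in inverse form: P = 33 + 4Q.
Free-market equilibrium: 59 - 4.5Q = 33 + 4Q gives Q* = 3.0588, P* = 45.2353.
At P = 46, buyers demand (59 - 46)/4.5 = 2.8889 while sellers would supply more, so the quantity traded is 2.8889 at price 46.
At Q = 2.8889 the demand price is 46 and the supply price is 44.5556. Deadweight loss is the triangle between the curves from 2.8889 to 3.0588: (1/2)(46 - 44.5556)(3.0588 - 2.8889) = 0.1227.

0.12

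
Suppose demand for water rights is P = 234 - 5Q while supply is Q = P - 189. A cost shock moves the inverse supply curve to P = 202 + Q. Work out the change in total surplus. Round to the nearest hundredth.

Rewriting supply in inverse form: P = 189 + Q.
Initial equilibrium: Q_0 = 7.5, P_0 = 196.5; CS_0 = (1/2)(7.5)(37.5) = 140.625, PS_0 = (1/2)(7.5)(7.5) = 28.125.
New equilibrium: 234 - 5Q = 202 + Q gives Q_1 = 5.3333, P_1 = 207.3333; CS_1 = 71.1111, PS_1 = 14.2222.
Change in total surplus = (71.1111 + 14.2222) - (140.625 + 28.125) = -83.4167.

-83.42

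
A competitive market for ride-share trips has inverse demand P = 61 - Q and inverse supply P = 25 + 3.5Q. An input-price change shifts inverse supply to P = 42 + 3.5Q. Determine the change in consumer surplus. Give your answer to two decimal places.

-23.09

Initial equilibrium: Q_0 = 8, P_0 = 53; CS_0 = (1/2)(8)(8) = 32, PS_0 = (1/2)(8)(28) = 112.
New equilibrium: 61 - Q = 42 + 3.5Q gives Q_1 = 4.2222, P_1 = 56.7778; CS_1 = 8.9136, PS_1 = 31.1975.
Change in consumer surplus = 8.9136 - 32 = -23.0864.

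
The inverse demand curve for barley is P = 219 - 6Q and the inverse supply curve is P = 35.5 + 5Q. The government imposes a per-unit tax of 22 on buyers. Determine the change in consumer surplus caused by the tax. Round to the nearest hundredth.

-188.18

Pre-tax equilibrium: 219 - 6Q = 35.5 + 5Q gives Q* = 16.6818, P* = 118.9091.
With the tax, buyers' net willingness to pay falls by 22: (219 - 22) - 6Q = 35.5 + 5Q, so Q_t = 14.6818. Buyers pay P_b = 130.9091; sellers receive P_s = P_b - 22 = 108.9091.
CS falls from (1/2)(16.6818)(100.0909) = 834.8492 to (1/2)(14.6818)(88.0909) = 646.6674, a change of -188.1818.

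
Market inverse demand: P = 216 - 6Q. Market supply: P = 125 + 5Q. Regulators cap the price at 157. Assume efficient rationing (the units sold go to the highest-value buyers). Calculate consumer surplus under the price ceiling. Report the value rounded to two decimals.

254.72

Free-market equilibrium: 216 - 6Q = 125 + 5Q gives Q* = 8.2727, P* = 166.3636.
At the ceiling price 157, quantity supplied is (157 - 125)/5 = 6.4; supply is the short side, so Q = 6.4 trades at P = 157.
The demand price at Q = 6.4 is 177.6. CS is the trapezoid between demand and 157 over [0, 6.4]: (1/2)[(216 - 157) + (177.6 - 157)](6.4) = 254.72.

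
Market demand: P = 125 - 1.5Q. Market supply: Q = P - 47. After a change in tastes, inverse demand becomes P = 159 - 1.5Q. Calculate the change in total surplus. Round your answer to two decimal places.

1292.00

Rewriting supply in inverse form: P = 47 + Q.
Initial equilibrium: Q_0 = 31.2, P_0 = 78.2; CS_0 = (1/2)(31.2)(46.8) = 730.08, PS_0 = (1/2)(31.2)(31.2) = 486.72.
New equilibrium: 159 - 1.5Q = 47 + Q gives Q_1 = 44.8, P_1 = 91.8; CS_1 = 1505.28, PS_1 = 1003.52.
Change in total surplus = (1505.28 + 1003.52) - (730.08 + 486.72) = 1292.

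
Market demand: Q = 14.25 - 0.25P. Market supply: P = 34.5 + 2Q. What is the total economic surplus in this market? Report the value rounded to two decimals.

42.19

Rewriting demand in inverse form: P = 57 - 4Q.
Setting demand equal to supply, 22.5 = 6Q, so Q* = 3.75 and P* = 42.
CS = (1/2)(3.75)(15) = 28.125 and PS = (1/2)(3.75)(7.5) = 14.0625, so total surplus = 42.1875.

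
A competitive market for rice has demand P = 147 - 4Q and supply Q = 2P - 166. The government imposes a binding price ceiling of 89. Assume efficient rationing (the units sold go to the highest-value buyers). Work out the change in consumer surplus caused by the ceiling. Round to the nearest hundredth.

3.46

Rewriting supply in inverse form: P = 83 + 0.5Q.
Free-market equilibrium: 147 - 4Q = 83 + 0.5Q gives Q* = 14.2222, P* = 90.1111.
At P = 89, sellers supply (89 - 83)/0.5 = 12 while buyers want more, so the quantity traded is 12 at price 89.
CS goes from (1/2)(14.2222)(56.8889) = 404.5432 to 408 (computed as (147 - 89)(12) - (1/2)(4)(12)^2), a change of 3.4568.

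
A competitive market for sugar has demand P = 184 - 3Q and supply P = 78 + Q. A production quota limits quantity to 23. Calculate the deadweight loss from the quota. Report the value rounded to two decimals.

Without the quota, 184 - 3Q = 78 + Q gives Q* = 26.5.
At Q = 23 the demand price is 184 - 3(23) = 115 and the supply price is 78 + (23) = 101.
DWL = (1/2)(gap between curves at 23) x (Q* - 23) = (1/2)(14)(3.5) = 24.5.

24.50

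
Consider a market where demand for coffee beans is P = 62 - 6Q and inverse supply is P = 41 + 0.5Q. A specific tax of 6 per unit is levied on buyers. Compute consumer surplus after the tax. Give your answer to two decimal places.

Without the tax, 62 - 6Q = 41 + 0.5Q so Q* = 3.2308 and P* = 42.6154.
With the tax, buyers' net willingness to pay falls by 6: (62 - 6) - 6Q = 41 + 0.5Q, so Q_t = 2.3077. Buyers pay P_b = 48.1538; sellers receive P_s = P_b - 6 = 42.1538.
Consumer surplus is the triangle under demand above P_b: (1/2)(2.3077)(62 - 48.1538) = 15.9763.

15.98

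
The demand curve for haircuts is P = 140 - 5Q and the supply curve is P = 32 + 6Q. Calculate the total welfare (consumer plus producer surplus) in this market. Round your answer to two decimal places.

530.18

Set 140 - 5Q = 32 + 6Q, which gives 108 = 11Q, so Q* = 9.8182 and P* = 140 - 5(9.8182) = 90.9091.
CS = (1/2)(9.8182)(49.0909) = 240.9917 and PS = (1/2)(9.8182)(58.9091) = 289.1901, so total surplus = 530.1818.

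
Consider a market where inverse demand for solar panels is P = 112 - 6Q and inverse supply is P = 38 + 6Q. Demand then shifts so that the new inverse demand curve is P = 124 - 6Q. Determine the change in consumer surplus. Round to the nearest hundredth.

40.00

Initial equilibrium: Q_0 = 6.1667, P_0 = 75; CS_0 = (1/2)(6.1667)(37) = 114.0833, PS_0 = (1/2)(6.1667)(37) = 114.0833.
New equilibrium: 124 - 6Q = 38 + 6Q gives Q_1 = 7.1667, P_1 = 81; CS_1 = 154.0833, PS_1 = 154.0833.
Change in consumer surplus = 154.0833 - 114.0833 = 40.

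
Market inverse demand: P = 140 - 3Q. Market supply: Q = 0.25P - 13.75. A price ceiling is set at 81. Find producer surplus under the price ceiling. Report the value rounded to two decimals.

Rewriting supply in inverse form: P = 55 + 4Q.
Free-market equilibrium: 140 - 3Q = 55 + 4Q gives Q* = 12.1429, P* = 103.5714.
At P = 81, sellers supply (81 - 55)/4 = 6.5 while buyers want more, so the quantity traded is 6.5 at price 81.
PS is the triangle above supply below 81: (1/2)(6.5)(81 - 55) = 84.5.

84.50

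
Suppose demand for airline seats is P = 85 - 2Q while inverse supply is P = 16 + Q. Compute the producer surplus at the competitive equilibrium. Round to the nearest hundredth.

Set 85 - 2Q = 16 + Q, which gives 69 = 3Q, so Q* = 23 and P* = 85 - 2(23) = 39.
The supply curve's price intercept is 16, so PS = (1/2)(Q*)(P* - 16) = (1/2)(23)(23) = 264.5.

264.50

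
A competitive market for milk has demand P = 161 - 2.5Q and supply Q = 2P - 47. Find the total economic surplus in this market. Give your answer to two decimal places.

3151.04

Rewriting supply in inverse form: P = 23.5 + 0.5Q.
Setting demand equal to supply, 137.5 = 3Q, so Q* = 45.8333 and P* = 46.4167.
Total surplus is the full triangle between the curves from 0 to Q*: (1/2)(45.8333)(161 - 23.5) = 3151.0417.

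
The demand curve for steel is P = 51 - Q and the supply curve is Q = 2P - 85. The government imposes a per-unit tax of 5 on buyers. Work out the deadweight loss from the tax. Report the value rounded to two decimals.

Rewriting supply in inverse form: P = 42.5 + 0.5Q.
Without the tax, 51 - Q = 42.5 + 0.5Q so Q* = 5.6667 and P* = 45.3333.
A tax on buyers shifts demand down by 5: (51 - 5) - Q = 42.5 + 0.5Q, so Q_t = 2.3333. Buyers pay P_b = 48.6667; sellers receive P_s = P_b - 5 = 43.6667.
The welfare triangle lost has base Q* - Q_t = 3.3333 and height t = 5, so DWL = (1/2)(3.3333)(5) = 8.3333.

8.33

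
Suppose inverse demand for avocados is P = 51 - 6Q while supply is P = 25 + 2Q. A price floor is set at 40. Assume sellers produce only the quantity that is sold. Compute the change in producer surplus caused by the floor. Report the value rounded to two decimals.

Free-market equilibrium: 51 - 6Q = 25 + 2Q gives Q* = 3.25, P* = 31.5.
At the floor price 40, quantity demanded is (51 - 40)/6 = 1.8333; demand is the short side, so Q = 1.8333 trades at P = 40.
PS goes from (1/2)(3.25)(6.5) = 10.5625 to 24.1389 (computed as (40 - 25)(1.8333) - (1/2)(2)(1.8333)^2), a change of 13.5764.

13.58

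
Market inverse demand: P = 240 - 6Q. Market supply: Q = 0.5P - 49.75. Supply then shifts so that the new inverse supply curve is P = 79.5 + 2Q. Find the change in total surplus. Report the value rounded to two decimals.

376.25

Rewriting supply in inverse form: P = 99.5 + 2Q.
Initial equilibrium: Q_0 = 17.5625, P_0 = 134.625; CS_0 = (1/2)(17.5625)(105.375) = 925.3242, PS_0 = (1/2)(17.5625)(35.125) = 308.4414.
New equilibrium: 240 - 6Q = 79.5 + 2Q gives Q_1 = 20.0625, P_1 = 119.625; CS_1 = 1207.5117, PS_1 = 402.5039.
Change in total surplus = (1207.5117 + 402.5039) - (925.3242 + 308.4414) = 376.25.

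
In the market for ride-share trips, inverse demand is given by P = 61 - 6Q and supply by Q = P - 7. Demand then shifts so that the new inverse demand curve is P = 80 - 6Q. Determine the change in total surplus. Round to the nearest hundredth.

Rewriting supply in inverse form: P = 7 + Q.
Initial equilibrium: Q_0 = 7.7143, P_0 = 14.7143; CS_0 = (1/2)(7.7143)(46.2857) = 178.5306, PS_0 = (1/2)(7.7143)(7.7143) = 29.7551.
New equilibrium: 80 - 6Q = 7 + Q gives Q_1 = 10.4286, P_1 = 17.4286; CS_1 = 326.2653, PS_1 = 54.3776.
Change in total surplus = (326.2653 + 54.3776) - (178.5306 + 29.7551) = 172.3571.

172.36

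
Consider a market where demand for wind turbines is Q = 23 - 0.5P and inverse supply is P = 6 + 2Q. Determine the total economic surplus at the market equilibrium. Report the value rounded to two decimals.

200.00

Rewriting demand in inverse form: P = 46 - 2Q.
Set 46 - 2Q = 6 + 2Q, which gives 40 = 4Q, so Q* = 10 and P* = 46 - 2(10) = 26.
Total surplus is the full triangle between the curves from 0 to Q*: (1/2)(10)(46 - 6) = 200.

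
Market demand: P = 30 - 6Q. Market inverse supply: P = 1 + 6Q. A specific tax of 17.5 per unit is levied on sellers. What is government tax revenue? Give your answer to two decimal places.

Pre-tax equilibrium: 30 - 6Q = 1 + 6Q gives Q* = 2.4167, P* = 15.5.
With the tax, sellers need 17.5 more per unit: 30 - 6Q = 1 + 6Q + 17.5, so Q_t = 0.9583. Buyers pay P_b = 24.25; sellers receive P_s = P_b - 17.5 = 6.75.
Tax revenue = t x Q_t = 17.5 x 0.9583 = 16.7708.

16.77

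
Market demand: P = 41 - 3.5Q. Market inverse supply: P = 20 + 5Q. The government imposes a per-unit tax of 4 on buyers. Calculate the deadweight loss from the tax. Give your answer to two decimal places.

0.94

Without the tax, 41 - 3.5Q = 20 + 5Q so Q* = 2.4706 and P* = 32.3529.
With the tax, buyers' net willingness to pay falls by 4: (41 - 4) - 3.5Q = 20 + 5Q, so Q_t = 2. Buyers pay P_b = 34; sellers receive P_s = P_b - 4 = 30.
Deadweight loss is the triangle between the curves from Q_t to Q*: (1/2)(2.4706 - 2)(4) = 0.9412.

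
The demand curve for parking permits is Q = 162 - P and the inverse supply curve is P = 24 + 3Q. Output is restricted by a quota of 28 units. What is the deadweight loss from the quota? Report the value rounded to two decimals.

Rewriting demand in inverse form: P = 162 - Q.
Unrestricted equilibrium: Q* = (162 - 24)/(1 + 3) = 34.5.
At Q = 28 the demand price is 162 - (28) = 134 and the supply price is 24 + 3(28) = 108.
DWL = (1/2)(gap between curves at 28) x (Q* - 28) = (1/2)(26)(6.5) = 84.5.

84.50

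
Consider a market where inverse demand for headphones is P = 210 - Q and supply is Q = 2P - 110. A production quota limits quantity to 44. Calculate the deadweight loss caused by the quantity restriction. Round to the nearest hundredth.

2640.33

Rewriting supply in inverse form: P = 55 + 0.5Q.
Without the quota, 210 - Q = 55 + 0.5Q gives Q* = 103.3333.
At Q = 44 the demand price is 210 - (44) = 166 and the supply price is 55 + 0.5(44) = 77.
DWL = (1/2)(gap between curves at 44) x (Q* - 44) = (1/2)(89)(59.3333) = 2640.3333.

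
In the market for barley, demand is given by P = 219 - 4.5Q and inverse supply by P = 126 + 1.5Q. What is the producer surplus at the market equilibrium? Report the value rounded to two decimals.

Setting demand equal to supply, 93 = 6Q, so Q* = 15.5 and P* = 149.25.
Producer surplus is the triangle above supply below P*: (1/2)(15.5)(149.25 - 126) = (1/2)(15.5)(23.25) = 180.1875.

180.19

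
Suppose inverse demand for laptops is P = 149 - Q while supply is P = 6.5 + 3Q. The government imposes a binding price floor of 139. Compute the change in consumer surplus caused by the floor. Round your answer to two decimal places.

-584.57

Without the control, 149 - Q = 6.5 + 3Q so Q* = 35.625 and P* = 113.375.
At the floor price 139, quantity demanded is (149 - 139)/1 = 10; demand is the short side, so Q = 10 trades at P = 139.
CS goes from (1/2)(35.625)(35.625) = 634.5703 to 50 (computed as (149 - 139)(10) - (1/2)(1)(10)^2), a change of -584.5703.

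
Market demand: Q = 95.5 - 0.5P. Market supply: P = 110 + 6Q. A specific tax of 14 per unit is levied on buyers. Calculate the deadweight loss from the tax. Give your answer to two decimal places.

Rewriting demand in inverse form: P = 191 - 2Q.
Without the tax, 191 - 2Q = 110 + 6Q so Q* = 10.125 and P* = 170.75.
With the tax, buyers' net willingness to pay falls by 14: (191 - 14) - 2Q = 110 + 6Q, so Q_t = 8.375. Buyers pay P_b = 174.25; sellers receive P_s = P_b - 14 = 160.25.
Deadweight loss is the triangle between the curves from Q_t to Q*: (1/2)(10.125 - 8.375)(14) = 12.25.

12.25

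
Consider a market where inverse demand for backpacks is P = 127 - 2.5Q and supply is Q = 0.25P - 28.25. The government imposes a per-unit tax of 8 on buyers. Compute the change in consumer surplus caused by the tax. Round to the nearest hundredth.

Rewriting supply in inverse form: P = 113 + 4Q.
Without the tax, 127 - 2.5Q = 113 + 4Q so Q* = 2.1538 and P* = 121.6154.
A tax on buyers shifts demand down by 8: (127 - 8) - 2.5Q = 113 + 4Q, so Q_t = 0.9231. Buyers pay P_b = 124.6923; sellers receive P_s = P_b - 8 = 116.6923.
Consumers lose the trapezoid between P* and P_b out to Q_t plus the triangle from Q_t to Q*: change in CS = 1.0651 - 5.7988 = -4.7337.

-4.73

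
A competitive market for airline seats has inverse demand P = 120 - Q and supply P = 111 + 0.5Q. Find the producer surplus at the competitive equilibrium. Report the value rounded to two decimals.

9.00

Equilibrium: 120 - Q = 111 + 0.5Q, so Q* = 6 and P* = 114.
The supply curve's price intercept is 111, so PS = (1/2)(Q*)(P* - 111) = (1/2)(6)(3) = 9.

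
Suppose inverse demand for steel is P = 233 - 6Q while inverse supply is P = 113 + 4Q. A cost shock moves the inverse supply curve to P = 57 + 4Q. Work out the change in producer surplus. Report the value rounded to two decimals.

Initial equilibrium: Q_0 = 12, P_0 = 161; CS_0 = (1/2)(12)(72) = 432, PS_0 = (1/2)(12)(48) = 288.
New equilibrium: 233 - 6Q = 57 + 4Q gives Q_1 = 17.6, P_1 = 127.4; CS_1 = 929.28, PS_1 = 619.52.
Change in producer surplus = 619.52 - 288 = 331.52.

331.52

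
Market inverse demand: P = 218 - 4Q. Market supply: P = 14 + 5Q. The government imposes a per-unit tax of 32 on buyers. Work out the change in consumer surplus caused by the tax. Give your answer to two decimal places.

Pre-tax equilibrium: 218 - 4Q = 14 + 5Q gives Q* = 22.6667, P* = 127.3333.
A tax on buyers shifts demand down by 32: (218 - 32) - 4Q = 14 + 5Q, so Q_t = 19.1111. Buyers pay P_b = 141.5556; sellers receive P_s = P_b - 32 = 109.5556.
Consumers lose the trapezoid between P* and P_b out to Q_t plus the triangle from Q_t to Q*: change in CS = 730.4691 - 1027.5556 = -297.0864.

-297.09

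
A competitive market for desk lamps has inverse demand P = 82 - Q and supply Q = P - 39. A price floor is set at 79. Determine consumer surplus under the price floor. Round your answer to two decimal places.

Rewriting supply in inverse form: P = 39 + Q.
Without the control, 82 - Q = 39 + Q so Q* = 21.5 and P* = 60.5.
At the floor price 79, quantity demanded is (82 - 79)/1 = 3; demand is the short side, so Q = 3 trades at P = 79.
CS is the triangle under demand above 79: (1/2)(3)(82 - 79) = 4.5.

4.50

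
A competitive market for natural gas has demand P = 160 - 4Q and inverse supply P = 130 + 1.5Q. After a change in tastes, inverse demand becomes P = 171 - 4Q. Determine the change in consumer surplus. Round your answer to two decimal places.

51.64

Initial equilibrium: Q_0 = 5.4545, P_0 = 138.1818; CS_0 = (1/2)(5.4545)(21.8182) = 59.5041, PS_0 = (1/2)(5.4545)(8.1818) = 22.314.
New equilibrium: 171 - 4Q = 130 + 1.5Q gives Q_1 = 7.4545, P_1 = 141.1818; CS_1 = 111.1405, PS_1 = 41.6777.
Change in consumer surplus = 111.1405 - 59.5041 = 51.6364.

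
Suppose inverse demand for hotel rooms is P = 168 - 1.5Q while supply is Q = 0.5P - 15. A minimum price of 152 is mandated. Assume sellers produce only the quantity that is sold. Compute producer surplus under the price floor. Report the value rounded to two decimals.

Rewriting supply in inverse form: P = 30 + 2Q.
Without the control, 168 - 1.5Q = 30 + 2Q so Q* = 39.4286 and P* = 108.8571.
At P = 152, buyers demand (168 - 152)/1.5 = 10.6667 while sellers would supply more, so the quantity traded is 10.6667 at price 152.
The supply price at Q = 10.6667 is 51.3333. PS is the trapezoid between 152 and supply over [0, 10.6667]: (1/2)[(152 - 30) + (152 - 51.3333)](10.6667) = 1187.5556.

1187.56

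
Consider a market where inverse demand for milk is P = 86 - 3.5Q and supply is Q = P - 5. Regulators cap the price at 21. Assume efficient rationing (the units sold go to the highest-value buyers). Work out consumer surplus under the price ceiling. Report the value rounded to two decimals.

592.00

Rewriting supply in inverse form: P = 5 + Q.
Without the control, 86 - 3.5Q = 5 + Q so Q* = 18 and P* = 23.
At the ceiling price 21, quantity supplied is (21 - 5)/1 = 16; supply is the short side, so Q = 16 trades at P = 21.
The demand price at Q = 16 is 30. CS is the trapezoid between demand and 21 over [0, 16]: (1/2)[(86 - 21) + (30 - 21)](16) = 592.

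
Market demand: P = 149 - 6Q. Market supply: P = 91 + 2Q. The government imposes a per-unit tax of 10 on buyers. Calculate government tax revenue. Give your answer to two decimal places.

60.00

Without the tax, 149 - 6Q = 91 + 2Q so Q* = 7.25 and P* = 105.5.
A tax on buyers shifts demand down by 10: (149 - 10) - 6Q = 91 + 2Q, so Q_t = 6. Buyers pay P_b = 113; sellers receive P_s = P_b - 10 = 103.
Revenue is the tax times quantity traded: 10 x 6 = 60.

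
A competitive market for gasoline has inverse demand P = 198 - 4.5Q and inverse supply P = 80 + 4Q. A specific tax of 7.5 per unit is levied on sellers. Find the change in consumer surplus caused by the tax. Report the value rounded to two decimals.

-53.37

Pre-tax equilibrium: 198 - 4.5Q = 80 + 4Q gives Q* = 13.8824, P* = 135.5294.
With the tax, sellers need 7.5 more per unit: 198 - 4.5Q = 80 + 4Q + 7.5, so Q_t = 13. Buyers pay P_b = 139.5; sellers receive P_s = P_b - 7.5 = 132.
CS falls from (1/2)(13.8824)(62.4706) = 433.6194 to (1/2)(13)(58.5) = 380.25, a change of -53.3694.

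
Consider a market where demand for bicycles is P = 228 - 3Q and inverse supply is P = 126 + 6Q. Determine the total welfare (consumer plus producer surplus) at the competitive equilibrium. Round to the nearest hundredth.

Setting demand equal to supply, 102 = 9Q, so Q* = 11.3333 and P* = 194.
Total surplus is the full triangle between the curves from 0 to Q*: (1/2)(11.3333)(228 - 126) = 578.

578.00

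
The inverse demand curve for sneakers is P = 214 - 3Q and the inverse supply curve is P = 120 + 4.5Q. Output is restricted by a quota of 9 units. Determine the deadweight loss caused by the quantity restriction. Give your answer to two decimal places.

Without the quota, 214 - 3Q = 120 + 4.5Q gives Q* = 12.5333.
At Q = 9 the demand price is 214 - 3(9) = 187 and the supply price is 120 + 4.5(9) = 160.5.
DWL = (1/2)(gap between curves at 9) x (Q* - 9) = (1/2)(26.5)(3.5333) = 46.8167.

46.82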